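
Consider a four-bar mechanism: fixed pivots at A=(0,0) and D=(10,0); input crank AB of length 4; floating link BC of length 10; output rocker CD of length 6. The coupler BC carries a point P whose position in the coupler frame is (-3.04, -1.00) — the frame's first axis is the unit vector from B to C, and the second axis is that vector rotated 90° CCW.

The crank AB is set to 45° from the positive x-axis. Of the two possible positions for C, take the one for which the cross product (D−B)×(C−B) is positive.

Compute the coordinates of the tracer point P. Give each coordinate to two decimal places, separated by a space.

0.16 1.06

A=(0,0), D=(10.00,0)
B = A + 4.00·(cos45°, sin45°) = (2.8284, 2.8284)
|BD| = 7.7092
circle(B,10.00) ∩ circle(D,6.00): a=8.0055, h=5.9927
  candidates: C₊=(12.4743,5.4661) cross=46.199; C₋=(8.0770,-5.6835) cross=-46.199
  mode + wants cross > 0 → take C=(12.4743,5.4661) (cross=46.199)
ex = (C−B)/|BC| = (0.9646,0.2638); ey = (-0.2638,0.9646)
P = B + -3.04·ex + -1.00·ey = (0.1598,1.0620)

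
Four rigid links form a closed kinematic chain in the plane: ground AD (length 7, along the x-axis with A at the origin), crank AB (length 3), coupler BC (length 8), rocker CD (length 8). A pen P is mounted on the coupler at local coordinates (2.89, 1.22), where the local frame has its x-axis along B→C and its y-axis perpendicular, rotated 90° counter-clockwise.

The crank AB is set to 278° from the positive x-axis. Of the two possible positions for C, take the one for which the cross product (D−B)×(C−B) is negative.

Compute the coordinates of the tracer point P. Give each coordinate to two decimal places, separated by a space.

3.43 -3.84

A=(0,0), D=(7.00,0)
B = A + 3.00·(cos278°, sin278°) = (0.4175, -2.9708)
|BD| = 7.2218
circle(B,8.00) ∩ circle(D,8.00): a=3.6109, h=7.1387
  candidates: C₊=(0.7721,5.0213) cross=51.555; C₋=(6.6454,-7.9921) cross=-51.555
  mode - wants cross < 0 → take C=(6.6454,-7.9921) (cross=-51.555)
ex = (C−B)/|BC| = (0.7785,-0.6277); ey = (0.6277,0.7785)
P = B + 2.89·ex + 1.22·ey = (3.4331,-3.8350)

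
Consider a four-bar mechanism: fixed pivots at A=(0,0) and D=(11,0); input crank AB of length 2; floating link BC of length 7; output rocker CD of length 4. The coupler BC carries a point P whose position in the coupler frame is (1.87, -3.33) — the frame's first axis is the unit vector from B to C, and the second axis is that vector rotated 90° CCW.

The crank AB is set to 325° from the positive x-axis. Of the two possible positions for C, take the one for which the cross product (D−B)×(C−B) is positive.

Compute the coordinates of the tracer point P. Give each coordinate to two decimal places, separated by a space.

A=(0,0), D=(11.00,0)
B = A + 2.00·(cos325°, sin325°) = (1.6383, -1.1472)
|BD| = 9.4317
circle(B,7.00) ∩ circle(D,4.00): a=6.4653, h=2.6833
  candidates: C₊=(7.7292,2.3026) cross=25.308; C₋=(8.3819,-3.0242) cross=-25.308
  mode + wants cross > 0 → take C=(7.7292,2.3026) (cross=25.308)
ex = (C−B)/|BC| = (0.8701,0.4928); ey = (-0.4928,0.8701)
P = B + 1.87·ex + -3.33·ey = (4.9065,-3.1231)

4.91 -3.12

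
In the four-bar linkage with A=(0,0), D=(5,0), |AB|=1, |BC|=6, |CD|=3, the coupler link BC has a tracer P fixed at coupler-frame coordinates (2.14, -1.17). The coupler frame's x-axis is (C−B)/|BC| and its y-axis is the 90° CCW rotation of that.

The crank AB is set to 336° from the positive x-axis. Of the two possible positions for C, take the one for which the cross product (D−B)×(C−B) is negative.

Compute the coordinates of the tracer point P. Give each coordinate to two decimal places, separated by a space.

2.48 -2.28

A=(0,0), D=(5.00,0)
B = A + 1.00·(cos336°, sin336°) = (0.9135, -0.4067)
|BD| = 4.1066
circle(B,6.00) ∩ circle(D,3.00): a=5.3407, h=2.7344
  candidates: C₊=(5.9571,2.8432) cross=11.229; C₋=(6.4988,-2.5988) cross=-11.229
  mode - wants cross < 0 → take C=(6.4988,-2.5988) (cross=-11.229)
ex = (C−B)/|BC| = (0.9309,-0.3653); ey = (0.3653,0.9309)
P = B + 2.14·ex + -1.17·ey = (2.4782,-2.2777)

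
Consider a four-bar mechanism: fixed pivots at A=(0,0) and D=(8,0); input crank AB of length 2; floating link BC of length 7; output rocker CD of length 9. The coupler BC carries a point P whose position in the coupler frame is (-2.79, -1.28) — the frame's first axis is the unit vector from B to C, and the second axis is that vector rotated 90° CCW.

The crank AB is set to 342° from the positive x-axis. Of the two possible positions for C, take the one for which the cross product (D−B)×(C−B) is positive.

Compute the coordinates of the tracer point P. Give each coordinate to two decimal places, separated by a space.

A=(0,0), D=(8.00,0)
B = A + 2.00·(cos342°, sin342°) = (1.9021, -0.6180)
|BD| = 6.1291
circle(B,7.00) ∩ circle(D,9.00): a=0.4541, h=6.9853
  candidates: C₊=(1.6495,6.3774) cross=42.814; C₋=(3.0582,-7.5219) cross=-42.814
  mode + wants cross > 0 → take C=(1.6495,6.3774) (cross=42.814)
ex = (C−B)/|BC| = (-0.0361,0.9993); ey = (-0.9993,-0.0361)
P = B + -2.79·ex + -1.28·ey = (3.2820,-3.3600)

3.28 -3.36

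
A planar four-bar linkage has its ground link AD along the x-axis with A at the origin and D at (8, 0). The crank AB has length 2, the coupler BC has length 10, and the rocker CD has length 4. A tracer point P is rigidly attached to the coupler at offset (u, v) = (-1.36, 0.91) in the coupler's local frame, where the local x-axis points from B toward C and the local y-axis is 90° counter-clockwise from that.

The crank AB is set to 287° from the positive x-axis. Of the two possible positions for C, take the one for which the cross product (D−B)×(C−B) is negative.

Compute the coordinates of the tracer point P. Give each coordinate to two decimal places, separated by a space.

A=(0,0), D=(8.00,0)
B = A + 2.00·(cos287°, sin287°) = (0.5847, -1.9126)
|BD| = 7.6579
circle(B,10.00) ∩ circle(D,4.00): a=9.3135, h=3.6413
  candidates: C₊=(8.6936,3.9394) cross=27.885; C₋=(10.5125,-3.1124) cross=-27.885
  mode - wants cross < 0 → take C=(10.5125,-3.1124) (cross=-27.885)
ex = (C−B)/|BC| = (0.9928,-0.1200); ey = (0.1200,0.9928)
P = B + -1.36·ex + 0.91·ey = (-0.6562,-0.8460)

-0.66 -0.85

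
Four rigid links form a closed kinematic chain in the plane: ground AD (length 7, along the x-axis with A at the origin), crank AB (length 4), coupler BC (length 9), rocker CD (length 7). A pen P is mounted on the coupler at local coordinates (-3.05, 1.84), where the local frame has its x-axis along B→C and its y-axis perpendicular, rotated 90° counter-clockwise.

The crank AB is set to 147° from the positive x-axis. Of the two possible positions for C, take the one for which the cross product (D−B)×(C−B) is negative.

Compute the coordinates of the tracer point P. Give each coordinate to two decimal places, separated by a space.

A=(0,0), D=(7.00,0)
B = A + 4.00·(cos147°, sin147°) = (-3.3547, 2.1786)
|BD| = 10.5814
circle(B,9.00) ∩ circle(D,7.00): a=6.8028, h=5.8926
  candidates: C₊=(4.5155,6.5443) cross=62.351; C₋=(2.0892,-4.9884) cross=-62.351
  mode - wants cross < 0 → take C=(2.0892,-4.9884) (cross=-62.351)
ex = (C−B)/|BC| = (0.6049,-0.7963); ey = (0.7963,0.6049)
P = B + -3.05·ex + 1.84·ey = (-3.7343,5.7203)

-3.73 5.72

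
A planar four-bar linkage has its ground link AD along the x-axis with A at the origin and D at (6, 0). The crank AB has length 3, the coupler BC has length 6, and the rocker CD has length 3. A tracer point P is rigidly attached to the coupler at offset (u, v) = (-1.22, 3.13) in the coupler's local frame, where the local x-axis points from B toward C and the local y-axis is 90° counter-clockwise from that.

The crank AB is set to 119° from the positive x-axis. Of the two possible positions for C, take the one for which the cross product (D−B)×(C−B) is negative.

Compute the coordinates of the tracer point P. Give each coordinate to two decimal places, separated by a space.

-0.44 5.83

A=(0,0), D=(6.00,0)
B = A + 3.00·(cos119°, sin119°) = (-1.4544, 2.6239)
|BD| = 7.9027
circle(B,6.00) ∩ circle(D,3.00): a=5.6596, h=1.9921
  candidates: C₊=(4.5456,2.6239) cross=15.743; C₋=(3.2227,-1.1344) cross=-15.743
  mode - wants cross < 0 → take C=(3.2227,-1.1344) (cross=-15.743)
ex = (C−B)/|BC| = (0.7795,-0.6264); ey = (0.6264,0.7795)
P = B + -1.22·ex + 3.13·ey = (-0.4449,5.8279)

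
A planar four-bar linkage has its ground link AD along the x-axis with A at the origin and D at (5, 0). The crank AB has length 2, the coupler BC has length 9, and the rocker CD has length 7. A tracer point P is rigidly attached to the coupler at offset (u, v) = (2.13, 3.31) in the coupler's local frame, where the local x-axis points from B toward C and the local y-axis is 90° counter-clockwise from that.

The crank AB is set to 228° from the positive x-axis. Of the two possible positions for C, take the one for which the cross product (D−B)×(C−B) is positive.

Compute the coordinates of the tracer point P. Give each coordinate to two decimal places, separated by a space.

-3.37 1.89

A=(0,0), D=(5.00,0)
B = A + 2.00·(cos228°, sin228°) = (-1.3383, -1.4863)
|BD| = 6.5102
circle(B,9.00) ∩ circle(D,7.00): a=5.7128, h=6.9544
  candidates: C₊=(2.6359,6.5887) cross=45.275; C₋=(5.8114,-6.9528) cross=-45.275
  mode + wants cross > 0 → take C=(2.6359,6.5887) (cross=45.275)
ex = (C−B)/|BC| = (0.4416,0.8972); ey = (-0.8972,0.4416)
P = B + 2.13·ex + 3.31·ey = (-3.3675,1.8864)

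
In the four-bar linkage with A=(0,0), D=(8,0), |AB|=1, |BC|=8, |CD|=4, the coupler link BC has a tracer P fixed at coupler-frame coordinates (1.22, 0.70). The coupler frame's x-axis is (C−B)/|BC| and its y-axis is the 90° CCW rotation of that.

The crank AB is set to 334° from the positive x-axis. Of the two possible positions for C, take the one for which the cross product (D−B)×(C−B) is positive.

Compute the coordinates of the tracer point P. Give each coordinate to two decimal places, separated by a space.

1.53 0.82

A=(0,0), D=(8.00,0)
B = A + 1.00·(cos334°, sin334°) = (0.8988, -0.4384)
|BD| = 7.1147
circle(B,8.00) ∩ circle(D,4.00): a=6.9306, h=3.9958
  candidates: C₊=(7.5701,3.9768) cross=28.429; C₋=(8.0625,-3.9995) cross=-28.429
  mode + wants cross > 0 → take C=(7.5701,3.9768) (cross=28.429)
ex = (C−B)/|BC| = (0.8339,0.5519); ey = (-0.5519,0.8339)
P = B + 1.22·ex + 0.70·ey = (1.5298,0.8187)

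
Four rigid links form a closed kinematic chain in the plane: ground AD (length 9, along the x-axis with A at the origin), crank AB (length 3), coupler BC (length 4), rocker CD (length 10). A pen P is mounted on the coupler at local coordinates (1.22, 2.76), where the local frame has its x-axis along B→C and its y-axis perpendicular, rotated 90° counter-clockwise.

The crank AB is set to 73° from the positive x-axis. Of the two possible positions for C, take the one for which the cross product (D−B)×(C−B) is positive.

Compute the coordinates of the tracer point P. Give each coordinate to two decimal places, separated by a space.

A=(0,0), D=(9.00,0)
B = A + 3.00·(cos73°, sin73°) = (0.8771, 2.8689)
|BD| = 8.6146
circle(B,4.00) ∩ circle(D,10.00): a=-0.5681, h=3.9595
  candidates: C₊=(1.6600,6.7915) cross=34.109; C₋=(-0.9772,-0.6753) cross=-34.109
  mode + wants cross > 0 → take C=(1.6600,6.7915) (cross=34.109)
ex = (C−B)/|BC| = (0.1957,0.9807); ey = (-0.9807,0.1957)
P = B + 1.22·ex + 2.76·ey = (-1.5907,4.6055)

-1.59 4.61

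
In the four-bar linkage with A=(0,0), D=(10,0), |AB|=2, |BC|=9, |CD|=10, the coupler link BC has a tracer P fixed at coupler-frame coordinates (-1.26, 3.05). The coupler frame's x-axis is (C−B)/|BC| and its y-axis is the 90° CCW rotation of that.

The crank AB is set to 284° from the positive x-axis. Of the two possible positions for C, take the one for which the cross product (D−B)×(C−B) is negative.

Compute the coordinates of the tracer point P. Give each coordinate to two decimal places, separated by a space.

2.16 0.90

A=(0,0), D=(10.00,0)
B = A + 2.00·(cos284°, sin284°) = (0.4838, -1.9406)
|BD| = 9.7120
circle(B,9.00) ∩ circle(D,10.00): a=3.8778, h=8.1217
  candidates: C₊=(2.6606,6.7922) cross=78.878; C₋=(5.9063,-9.1237) cross=-78.878
  mode - wants cross < 0 → take C=(5.9063,-9.1237) (cross=-78.878)
ex = (C−B)/|BC| = (0.6025,-0.7981); ey = (0.7981,0.6025)
P = B + -1.26·ex + 3.05·ey = (2.1590,0.9027)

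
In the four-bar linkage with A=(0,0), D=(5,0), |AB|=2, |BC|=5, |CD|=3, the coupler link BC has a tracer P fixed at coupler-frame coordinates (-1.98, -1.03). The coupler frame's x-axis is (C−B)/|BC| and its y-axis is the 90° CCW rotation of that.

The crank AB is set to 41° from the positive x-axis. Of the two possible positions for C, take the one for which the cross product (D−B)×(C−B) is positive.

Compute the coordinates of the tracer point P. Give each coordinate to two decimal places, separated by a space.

A=(0,0), D=(5.00,0)
B = A + 2.00·(cos41°, sin41°) = (1.5094, 1.3121)
|BD| = 3.7290
circle(B,5.00) ∩ circle(D,3.00): a=4.0098, h=2.9868
  candidates: C₊=(6.3138,2.6970) cross=11.138; C₋=(4.2119,-2.8946) cross=-11.138
  mode + wants cross > 0 → take C=(6.3138,2.6970) (cross=11.138)
ex = (C−B)/|BC| = (0.9609,0.2770); ey = (-0.2770,0.9609)
P = B + -1.98·ex + -1.03·ey = (-0.1078,-0.2260)

-0.11 -0.23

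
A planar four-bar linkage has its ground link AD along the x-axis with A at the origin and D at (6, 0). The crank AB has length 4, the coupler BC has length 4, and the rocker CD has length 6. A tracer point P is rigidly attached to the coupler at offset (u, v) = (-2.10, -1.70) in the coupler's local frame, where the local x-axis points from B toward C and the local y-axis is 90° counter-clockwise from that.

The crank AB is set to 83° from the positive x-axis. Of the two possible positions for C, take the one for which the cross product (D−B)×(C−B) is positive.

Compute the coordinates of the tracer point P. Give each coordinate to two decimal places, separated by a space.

A=(0,0), D=(6.00,0)
B = A + 4.00·(cos83°, sin83°) = (0.4875, 3.9702)
|BD| = 6.7934
circle(B,4.00) ∩ circle(D,6.00): a=1.9247, h=3.5065
  candidates: C₊=(4.0985,5.6907) cross=23.821; C₋=(0.0000,-0.0000) cross=-23.821
  mode + wants cross > 0 → take C=(4.0985,5.6907) (cross=23.821)
ex = (C−B)/|BC| = (0.9028,0.4301); ey = (-0.4301,0.9028)
P = B + -2.10·ex + -1.70·ey = (-0.6771,1.5322)

-0.68 1.53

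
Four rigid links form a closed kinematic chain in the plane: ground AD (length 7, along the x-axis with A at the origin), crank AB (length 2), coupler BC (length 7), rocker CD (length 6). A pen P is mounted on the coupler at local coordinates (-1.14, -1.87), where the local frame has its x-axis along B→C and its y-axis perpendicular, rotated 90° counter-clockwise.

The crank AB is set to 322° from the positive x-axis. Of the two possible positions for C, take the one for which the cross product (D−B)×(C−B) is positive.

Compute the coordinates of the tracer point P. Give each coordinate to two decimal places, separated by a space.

A=(0,0), D=(7.00,0)
B = A + 2.00·(cos322°, sin322°) = (1.5760, -1.2313)
|BD| = 5.5620
circle(B,7.00) ∩ circle(D,6.00): a=3.9496, h=5.7793
  candidates: C₊=(4.1482,5.2790) cross=32.144; C₋=(6.7071,-5.9928) cross=-32.144
  mode + wants cross > 0 → take C=(4.1482,5.2790) (cross=32.144)
ex = (C−B)/|BC| = (0.3675,0.9300); ey = (-0.9300,0.3675)
P = B + -1.14·ex + -1.87·ey = (2.8963,-2.9787)

2.90 -2.98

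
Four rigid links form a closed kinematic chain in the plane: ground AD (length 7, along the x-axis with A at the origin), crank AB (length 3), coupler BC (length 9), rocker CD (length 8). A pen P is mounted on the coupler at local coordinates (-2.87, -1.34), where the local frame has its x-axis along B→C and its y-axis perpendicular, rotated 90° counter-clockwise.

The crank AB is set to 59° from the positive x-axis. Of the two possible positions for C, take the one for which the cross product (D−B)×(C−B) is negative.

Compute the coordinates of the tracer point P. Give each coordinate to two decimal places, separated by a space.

-0.00 5.34

A=(0,0), D=(7.00,0)
B = A + 3.00·(cos59°, sin59°) = (1.5451, 2.5715)
|BD| = 6.0306
circle(B,9.00) ∩ circle(D,8.00): a=4.4248, h=7.8372
  candidates: C₊=(8.8893,7.7737) cross=47.263; C₋=(2.2056,-6.4042) cross=-47.263
  mode - wants cross < 0 → take C=(2.2056,-6.4042) (cross=-47.263)
ex = (C−B)/|BC| = (0.0734,-0.9973); ey = (0.9973,0.0734)
P = B + -2.87·ex + -1.34·ey = (-0.0019,5.3354)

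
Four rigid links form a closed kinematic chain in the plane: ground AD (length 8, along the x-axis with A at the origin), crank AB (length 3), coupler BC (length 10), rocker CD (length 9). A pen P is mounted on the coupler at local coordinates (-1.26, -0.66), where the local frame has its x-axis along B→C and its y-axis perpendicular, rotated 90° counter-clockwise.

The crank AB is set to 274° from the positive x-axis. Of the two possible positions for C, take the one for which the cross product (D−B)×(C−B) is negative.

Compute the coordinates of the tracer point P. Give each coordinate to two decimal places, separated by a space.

A=(0,0), D=(8.00,0)
B = A + 3.00·(cos274°, sin274°) = (0.2093, -2.9927)
|BD| = 8.3458
circle(B,10.00) ∩ circle(D,9.00): a=5.3112, h=8.4730
  candidates: C₊=(2.1289,6.8213) cross=70.713; C₋=(8.2055,-8.9977) cross=-70.713
  mode - wants cross < 0 → take C=(8.2055,-8.9977) (cross=-70.713)
ex = (C−B)/|BC| = (0.7996,-0.6005); ey = (0.6005,0.7996)
P = B + -1.26·ex + -0.66·ey = (-1.1946,-2.7638)

-1.19 -2.76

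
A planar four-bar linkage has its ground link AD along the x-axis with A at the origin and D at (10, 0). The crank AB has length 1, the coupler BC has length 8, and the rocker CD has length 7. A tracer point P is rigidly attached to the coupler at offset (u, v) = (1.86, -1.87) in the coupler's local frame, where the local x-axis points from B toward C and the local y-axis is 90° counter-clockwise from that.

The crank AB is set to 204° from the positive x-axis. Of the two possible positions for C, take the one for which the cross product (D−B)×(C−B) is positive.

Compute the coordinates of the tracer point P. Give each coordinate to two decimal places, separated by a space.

A=(0,0), D=(10.00,0)
B = A + 1.00·(cos204°, sin204°) = (-0.9135, -0.4067)
|BD| = 10.9211
circle(B,8.00) ∩ circle(D,7.00): a=6.1473, h=5.1196
  candidates: C₊=(5.0388,4.9383) cross=55.912; C₋=(5.4202,-5.2939) cross=-55.912
  mode + wants cross > 0 → take C=(5.0388,4.9383) (cross=55.912)
ex = (C−B)/|BC| = (0.7440,0.6681); ey = (-0.6681,0.7440)
P = B + 1.86·ex + -1.87·ey = (1.7198,-0.5554)

1.72 -0.56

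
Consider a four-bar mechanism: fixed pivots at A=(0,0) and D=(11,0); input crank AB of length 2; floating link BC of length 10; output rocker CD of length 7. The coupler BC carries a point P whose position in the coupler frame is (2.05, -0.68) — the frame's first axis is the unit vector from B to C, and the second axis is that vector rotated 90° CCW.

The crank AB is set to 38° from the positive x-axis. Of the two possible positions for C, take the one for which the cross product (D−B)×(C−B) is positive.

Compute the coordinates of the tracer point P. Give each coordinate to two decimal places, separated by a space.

3.65 1.83

A=(0,0), D=(11.00,0)
B = A + 2.00·(cos38°, sin38°) = (1.5760, 1.2313)
|BD| = 9.5041
circle(B,10.00) ∩ circle(D,7.00): a=7.4351, h=6.6873
  candidates: C₊=(9.8148,6.8989) cross=63.556; C₋=(8.0821,-6.3628) cross=-63.556
  mode + wants cross > 0 → take C=(9.8148,6.8989) (cross=63.556)
ex = (C−B)/|BC| = (0.8239,0.5668); ey = (-0.5668,0.8239)
P = B + 2.05·ex + -0.68·ey = (3.6504,1.8329)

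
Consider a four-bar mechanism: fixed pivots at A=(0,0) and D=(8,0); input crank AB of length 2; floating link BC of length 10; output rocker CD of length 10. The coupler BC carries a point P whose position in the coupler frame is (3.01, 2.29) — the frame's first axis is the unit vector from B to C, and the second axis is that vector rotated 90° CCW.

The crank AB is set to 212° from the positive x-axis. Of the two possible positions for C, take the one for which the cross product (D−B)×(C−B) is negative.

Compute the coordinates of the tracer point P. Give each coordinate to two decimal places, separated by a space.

A=(0,0), D=(8.00,0)
B = A + 2.00·(cos212°, sin212°) = (-1.6961, -1.0598)
|BD| = 9.7538
circle(B,10.00) ∩ circle(D,10.00): a=4.8769, h=8.7302
  candidates: C₊=(2.2033,8.1485) cross=85.153; C₋=(4.1006,-9.2084) cross=-85.153
  mode - wants cross < 0 → take C=(4.1006,-9.2084) (cross=-85.153)
ex = (C−B)/|BC| = (0.5797,-0.8149); ey = (0.8149,0.5797)
P = B + 3.01·ex + 2.29·ey = (1.9147,-2.1851)

1.91 -2.19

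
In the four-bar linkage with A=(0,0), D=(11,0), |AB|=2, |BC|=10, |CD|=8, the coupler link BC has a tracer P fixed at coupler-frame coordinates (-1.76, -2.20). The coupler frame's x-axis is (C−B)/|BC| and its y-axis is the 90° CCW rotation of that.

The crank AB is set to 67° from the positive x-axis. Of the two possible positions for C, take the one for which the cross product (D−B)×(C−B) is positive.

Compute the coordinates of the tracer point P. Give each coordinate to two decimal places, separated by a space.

A=(0,0), D=(11.00,0)
B = A + 2.00·(cos67°, sin67°) = (0.7815, 1.8410)
|BD| = 10.3831
circle(B,10.00) ∩ circle(D,8.00): a=6.9251, h=7.2141
  candidates: C₊=(8.8760,7.7129) cross=74.904; C₋=(6.3177,-6.4866) cross=-74.904
  mode + wants cross > 0 → take C=(8.8760,7.7129) (cross=74.904)
ex = (C−B)/|BC| = (0.8095,0.5872); ey = (-0.5872,0.8095)
P = B + -1.76·ex + -2.20·ey = (0.6486,-0.9732)

0.65 -0.97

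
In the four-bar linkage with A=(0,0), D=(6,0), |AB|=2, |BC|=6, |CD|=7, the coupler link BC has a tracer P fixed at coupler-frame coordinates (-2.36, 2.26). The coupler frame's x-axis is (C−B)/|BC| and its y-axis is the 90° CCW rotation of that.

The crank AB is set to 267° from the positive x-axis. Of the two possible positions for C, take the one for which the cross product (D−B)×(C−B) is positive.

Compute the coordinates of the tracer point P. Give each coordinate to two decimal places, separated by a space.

-2.50 -4.22

A=(0,0), D=(6.00,0)
B = A + 2.00·(cos267°, sin267°) = (-0.1047, -1.9973)
|BD| = 6.4231
circle(B,6.00) ∩ circle(D,7.00): a=2.1996, h=5.5823
  candidates: C₊=(0.2500,3.9922) cross=35.856; C₋=(3.7217,-6.6189) cross=-35.856
  mode + wants cross > 0 → take C=(0.2500,3.9922) (cross=35.856)
ex = (C−B)/|BC| = (0.0591,0.9983); ey = (-0.9983,0.0591)
P = B + -2.36·ex + 2.26·ey = (-2.5002,-4.2195)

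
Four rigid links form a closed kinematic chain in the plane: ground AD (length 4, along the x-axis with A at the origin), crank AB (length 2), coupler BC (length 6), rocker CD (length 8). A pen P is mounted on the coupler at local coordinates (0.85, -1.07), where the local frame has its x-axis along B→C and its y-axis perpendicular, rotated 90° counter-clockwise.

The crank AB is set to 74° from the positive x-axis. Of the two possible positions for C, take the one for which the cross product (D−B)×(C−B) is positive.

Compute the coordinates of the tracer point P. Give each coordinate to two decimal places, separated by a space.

A=(0,0), D=(4.00,0)
B = A + 2.00·(cos74°, sin74°) = (0.5513, 1.9225)
|BD| = 3.9484
circle(B,6.00) ∩ circle(D,8.00): a=-1.5716, h=5.7905
  candidates: C₊=(1.9981,7.7455) cross=22.863; C₋=(-3.6409,-2.3700) cross=-22.863
  mode + wants cross > 0 → take C=(1.9981,7.7455) (cross=22.863)
ex = (C−B)/|BC| = (0.2411,0.9705); ey = (-0.9705,0.2411)
P = B + 0.85·ex + -1.07·ey = (1.7947,2.4894)

1.79 2.49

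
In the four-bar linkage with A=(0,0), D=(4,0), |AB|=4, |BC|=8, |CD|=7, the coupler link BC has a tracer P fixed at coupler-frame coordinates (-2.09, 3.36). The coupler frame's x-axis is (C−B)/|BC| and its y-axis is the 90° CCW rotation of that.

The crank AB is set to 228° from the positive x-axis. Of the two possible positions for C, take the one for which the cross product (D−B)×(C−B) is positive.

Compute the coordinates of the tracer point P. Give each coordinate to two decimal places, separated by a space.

-6.39 -4.33

A=(0,0), D=(4.00,0)
B = A + 4.00·(cos228°, sin228°) = (-2.6765, -2.9726)
|BD| = 7.3084
circle(B,8.00) ∩ circle(D,7.00): a=4.6804, h=6.4880
  candidates: C₊=(-1.0397,4.8582) cross=47.416; C₋=(4.2381,-6.9959) cross=-47.416
  mode + wants cross > 0 → take C=(-1.0397,4.8582) (cross=47.416)
ex = (C−B)/|BC| = (0.2046,0.9788); ey = (-0.9788,0.2046)
P = B + -2.09·ex + 3.36·ey = (-6.3931,-4.3309)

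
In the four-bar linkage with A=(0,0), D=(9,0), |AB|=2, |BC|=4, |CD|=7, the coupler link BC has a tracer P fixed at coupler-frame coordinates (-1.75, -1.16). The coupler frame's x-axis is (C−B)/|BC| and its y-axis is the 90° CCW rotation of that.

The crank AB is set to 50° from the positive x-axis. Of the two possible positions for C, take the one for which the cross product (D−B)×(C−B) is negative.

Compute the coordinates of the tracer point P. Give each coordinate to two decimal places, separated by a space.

-0.31 2.89

A=(0,0), D=(9.00,0)
B = A + 2.00·(cos50°, sin50°) = (1.2856, 1.5321)
|BD| = 7.8651
circle(B,4.00) ∩ circle(D,7.00): a=1.8347, h=3.5544
  candidates: C₊=(3.7775,4.6610) cross=27.956; C₋=(2.3927,-2.3116) cross=-27.956
  mode - wants cross < 0 → take C=(2.3927,-2.3116) (cross=-27.956)
ex = (C−B)/|BC| = (0.2768,-0.9609); ey = (0.9609,0.2768)
P = B + -1.75·ex + -1.16·ey = (-0.3135,2.8927)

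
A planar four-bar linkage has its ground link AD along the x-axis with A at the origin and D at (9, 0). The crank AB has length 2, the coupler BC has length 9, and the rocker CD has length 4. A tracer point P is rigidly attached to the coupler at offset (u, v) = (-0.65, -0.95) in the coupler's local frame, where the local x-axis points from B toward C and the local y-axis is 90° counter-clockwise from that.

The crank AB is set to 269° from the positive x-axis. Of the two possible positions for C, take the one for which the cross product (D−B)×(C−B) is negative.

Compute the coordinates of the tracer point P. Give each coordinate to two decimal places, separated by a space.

A=(0,0), D=(9.00,0)
B = A + 2.00·(cos269°, sin269°) = (-0.0349, -1.9997)
|BD| = 9.2536
circle(B,9.00) ∩ circle(D,4.00): a=8.1389, h=3.8416
  candidates: C₊=(7.0816,3.5099) cross=35.548; C₋=(8.7419,-3.9917) cross=-35.548
  mode - wants cross < 0 → take C=(8.7419,-3.9917) (cross=-35.548)
ex = (C−B)/|BC| = (0.9752,-0.2213); ey = (0.2213,0.9752)
P = B + -0.65·ex + -0.95·ey = (-0.8790,-2.7823)

-0.88 -2.78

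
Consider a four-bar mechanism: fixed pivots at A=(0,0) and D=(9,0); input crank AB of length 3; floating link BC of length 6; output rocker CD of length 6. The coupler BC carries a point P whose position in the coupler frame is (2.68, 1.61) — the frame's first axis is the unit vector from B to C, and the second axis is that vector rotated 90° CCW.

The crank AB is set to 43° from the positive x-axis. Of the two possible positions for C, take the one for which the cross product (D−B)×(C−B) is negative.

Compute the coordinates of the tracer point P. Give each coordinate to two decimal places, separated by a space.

4.61 0.06

A=(0,0), D=(9.00,0)
B = A + 3.00·(cos43°, sin43°) = (2.1941, 2.0460)
|BD| = 7.1068
circle(B,6.00) ∩ circle(D,6.00): a=3.5534, h=4.8346
  candidates: C₊=(6.9889,5.6529) cross=34.359; C₋=(4.2052,-3.6069) cross=-34.359
  mode - wants cross < 0 → take C=(4.2052,-3.6069) (cross=-34.359)
ex = (C−B)/|BC| = (0.3352,-0.9422); ey = (0.9422,0.3352)
P = B + 2.68·ex + 1.61·ey = (4.6092,0.0607)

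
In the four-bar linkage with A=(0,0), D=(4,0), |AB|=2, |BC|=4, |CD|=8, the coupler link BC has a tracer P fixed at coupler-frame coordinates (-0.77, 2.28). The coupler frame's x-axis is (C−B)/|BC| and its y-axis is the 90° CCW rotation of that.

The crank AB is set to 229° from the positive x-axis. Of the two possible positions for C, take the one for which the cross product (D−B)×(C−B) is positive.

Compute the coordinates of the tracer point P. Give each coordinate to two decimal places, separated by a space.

A=(0,0), D=(4.00,0)
B = A + 2.00·(cos229°, sin229°) = (-1.3121, -1.5094)
|BD| = 5.5224
circle(B,4.00) ∩ circle(D,8.00): a=-1.5847, h=3.6727
  candidates: C₊=(-3.8403,1.5903) cross=20.282; C₋=(-1.8327,-5.4754) cross=-20.282
  mode + wants cross > 0 → take C=(-3.8403,1.5903) (cross=20.282)
ex = (C−B)/|BC| = (-0.6321,0.7749); ey = (-0.7749,-0.6321)
P = B + -0.77·ex + 2.28·ey = (-2.5923,-3.5472)

-2.59 -3.55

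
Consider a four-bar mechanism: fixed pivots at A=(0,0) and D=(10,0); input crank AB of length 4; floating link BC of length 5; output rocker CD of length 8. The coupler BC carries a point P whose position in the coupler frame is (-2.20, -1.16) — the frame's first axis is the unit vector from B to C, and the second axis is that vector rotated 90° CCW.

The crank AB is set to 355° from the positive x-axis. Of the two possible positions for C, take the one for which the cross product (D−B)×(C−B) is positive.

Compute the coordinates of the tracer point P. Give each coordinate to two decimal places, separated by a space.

A=(0,0), D=(10.00,0)
B = A + 4.00·(cos355°, sin355°) = (3.9848, -0.3486)
|BD| = 6.0253
circle(B,5.00) ∩ circle(D,8.00): a=-0.2237, h=4.9950
  candidates: C₊=(3.4725,4.6251) cross=30.096; C₋=(4.0505,-5.3482) cross=-30.096
  mode + wants cross > 0 → take C=(3.4725,4.6251) (cross=30.096)
ex = (C−B)/|BC| = (-0.1025,0.9947); ey = (-0.9947,-0.1025)
P = B + -2.20·ex + -1.16·ey = (5.3641,-2.4182)

5.36 -2.42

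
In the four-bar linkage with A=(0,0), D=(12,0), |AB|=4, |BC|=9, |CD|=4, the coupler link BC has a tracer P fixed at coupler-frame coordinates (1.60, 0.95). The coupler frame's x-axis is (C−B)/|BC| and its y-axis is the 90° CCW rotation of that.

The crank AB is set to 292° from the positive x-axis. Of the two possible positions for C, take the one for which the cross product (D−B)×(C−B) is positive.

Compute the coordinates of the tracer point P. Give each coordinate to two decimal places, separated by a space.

A=(0,0), D=(12.00,0)
B = A + 4.00·(cos292°, sin292°) = (1.4984, -3.7087)
|BD| = 11.1372
circle(B,9.00) ∩ circle(D,4.00): a=8.4868, h=2.9958
  candidates: C₊=(8.5032,1.9422) cross=33.365; C₋=(10.4984,-3.7075) cross=-33.365
  mode + wants cross > 0 → take C=(8.5032,1.9422) (cross=33.365)
ex = (C−B)/|BC| = (0.7783,0.6279); ey = (-0.6279,0.7783)
P = B + 1.60·ex + 0.95·ey = (2.1472,-1.9647)

2.15 -1.96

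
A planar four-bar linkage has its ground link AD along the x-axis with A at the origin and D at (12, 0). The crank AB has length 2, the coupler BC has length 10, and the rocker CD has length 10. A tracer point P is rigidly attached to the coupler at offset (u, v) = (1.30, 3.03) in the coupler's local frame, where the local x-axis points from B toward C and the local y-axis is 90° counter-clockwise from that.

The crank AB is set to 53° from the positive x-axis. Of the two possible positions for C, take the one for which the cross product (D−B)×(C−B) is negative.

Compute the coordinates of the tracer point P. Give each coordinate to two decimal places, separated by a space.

4.50 1.68

A=(0,0), D=(12.00,0)
B = A + 2.00·(cos53°, sin53°) = (1.2036, 1.5973)
|BD| = 10.9139
circle(B,10.00) ∩ circle(D,10.00): a=5.4569, h=8.3798
  candidates: C₊=(7.8282,9.0882) cross=91.457; C₋=(5.3754,-7.4910) cross=-91.457
  mode - wants cross < 0 → take C=(5.3754,-7.4910) (cross=-91.457)
ex = (C−B)/|BC| = (0.4172,-0.9088); ey = (0.9088,0.4172)
P = B + 1.30·ex + 3.03·ey = (4.4997,1.6798)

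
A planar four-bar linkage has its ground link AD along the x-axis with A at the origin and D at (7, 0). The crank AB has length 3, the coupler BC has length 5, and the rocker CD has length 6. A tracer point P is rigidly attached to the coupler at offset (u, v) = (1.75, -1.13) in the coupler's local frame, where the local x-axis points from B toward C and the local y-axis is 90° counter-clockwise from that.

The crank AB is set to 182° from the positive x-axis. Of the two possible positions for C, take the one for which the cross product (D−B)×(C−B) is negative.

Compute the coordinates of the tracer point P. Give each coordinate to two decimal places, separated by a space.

A=(0,0), D=(7.00,0)
B = A + 3.00·(cos182°, sin182°) = (-2.9982, -0.1047)
|BD| = 9.9987
circle(B,5.00) ∩ circle(D,6.00): a=4.4493, h=2.2812
  candidates: C₊=(1.4270,2.2230) cross=22.809; C₋=(1.4748,-2.3392) cross=-22.809
  mode - wants cross < 0 → take C=(1.4748,-2.3392) (cross=-22.809)
ex = (C−B)/|BC| = (0.8946,-0.4469); ey = (0.4469,0.8946)
P = B + 1.75·ex + -1.13·ey = (-1.9376,-1.8976)

-1.94 -1.90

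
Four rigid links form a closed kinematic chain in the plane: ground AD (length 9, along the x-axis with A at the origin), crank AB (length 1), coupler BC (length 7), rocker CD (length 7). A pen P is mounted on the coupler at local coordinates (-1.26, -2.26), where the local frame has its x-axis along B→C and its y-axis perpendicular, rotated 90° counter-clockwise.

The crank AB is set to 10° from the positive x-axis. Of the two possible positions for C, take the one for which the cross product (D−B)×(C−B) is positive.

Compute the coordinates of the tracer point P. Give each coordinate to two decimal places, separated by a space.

A=(0,0), D=(9.00,0)
B = A + 1.00·(cos10°, sin10°) = (0.9848, 0.1736)
|BD| = 8.0171
circle(B,7.00) ∩ circle(D,7.00): a=4.0085, h=5.7386
  candidates: C₊=(5.1167,5.8241) cross=46.007; C₋=(4.8681,-5.6504) cross=-46.007
  mode + wants cross > 0 → take C=(5.1167,5.8241) (cross=46.007)
ex = (C−B)/|BC| = (0.5903,0.8072); ey = (-0.8072,0.5903)
P = B + -1.26·ex + -2.26·ey = (2.0654,-2.1774)

2.07 -2.18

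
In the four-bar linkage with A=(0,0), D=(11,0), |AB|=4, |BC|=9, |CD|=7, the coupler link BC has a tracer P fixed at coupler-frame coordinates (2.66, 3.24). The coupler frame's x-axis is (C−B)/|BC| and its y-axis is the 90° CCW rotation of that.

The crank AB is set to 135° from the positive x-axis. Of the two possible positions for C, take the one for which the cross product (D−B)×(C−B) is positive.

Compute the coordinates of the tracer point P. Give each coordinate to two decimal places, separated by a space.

-0.96 6.58

A=(0,0), D=(11.00,0)
B = A + 4.00·(cos135°, sin135°) = (-2.8284, 2.8284)
|BD| = 14.1147
circle(B,9.00) ∩ circle(D,7.00): a=8.1909, h=3.7294
  candidates: C₊=(5.9437,4.8408) cross=52.640; C₋=(4.4490,-2.4667) cross=-52.640
  mode + wants cross > 0 → take C=(5.9437,4.8408) (cross=52.640)
ex = (C−B)/|BC| = (0.9747,0.2236); ey = (-0.2236,0.9747)
P = B + 2.66·ex + 3.24·ey = (-0.9602,6.5812)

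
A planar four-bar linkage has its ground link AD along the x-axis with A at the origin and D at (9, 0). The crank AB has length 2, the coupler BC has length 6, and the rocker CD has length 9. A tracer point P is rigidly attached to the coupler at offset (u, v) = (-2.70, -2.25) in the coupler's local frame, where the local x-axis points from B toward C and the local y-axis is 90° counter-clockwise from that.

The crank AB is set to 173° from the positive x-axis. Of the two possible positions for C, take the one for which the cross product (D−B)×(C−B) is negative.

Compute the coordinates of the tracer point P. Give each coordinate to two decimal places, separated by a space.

-5.36 1.24

A=(0,0), D=(9.00,0)
B = A + 2.00·(cos173°, sin173°) = (-1.9851, 0.2437)
|BD| = 10.9878
circle(B,6.00) ∩ circle(D,9.00): a=3.4462, h=4.9116
  candidates: C₊=(1.5692,5.0777) cross=53.968; C₋=(1.3513,-4.7431) cross=-53.968
  mode - wants cross < 0 → take C=(1.3513,-4.7431) (cross=-53.968)
ex = (C−B)/|BC| = (0.5561,-0.8311); ey = (0.8311,0.5561)
P = B + -2.70·ex + -2.25·ey = (-5.3565,1.2367)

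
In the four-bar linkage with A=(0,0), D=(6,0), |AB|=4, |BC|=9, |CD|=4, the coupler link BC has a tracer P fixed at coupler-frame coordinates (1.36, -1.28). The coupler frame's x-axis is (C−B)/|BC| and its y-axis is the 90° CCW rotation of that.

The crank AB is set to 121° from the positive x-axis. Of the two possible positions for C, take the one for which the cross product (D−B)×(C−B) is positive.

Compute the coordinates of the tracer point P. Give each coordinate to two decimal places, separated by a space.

A=(0,0), D=(6.00,0)
B = A + 4.00·(cos121°, sin121°) = (-2.0602, 3.4287)
|BD| = 8.7591
circle(B,9.00) ∩ circle(D,4.00): a=8.0900, h=3.9436
  candidates: C₊=(6.9280,3.8909) cross=34.543; C₋=(3.8406,-3.3670) cross=-34.543
  mode + wants cross > 0 → take C=(6.9280,3.8909) (cross=34.543)
ex = (C−B)/|BC| = (0.9987,0.0514); ey = (-0.0514,0.9987)
P = B + 1.36·ex + -1.28·ey = (-0.6362,2.2202)

-0.64 2.22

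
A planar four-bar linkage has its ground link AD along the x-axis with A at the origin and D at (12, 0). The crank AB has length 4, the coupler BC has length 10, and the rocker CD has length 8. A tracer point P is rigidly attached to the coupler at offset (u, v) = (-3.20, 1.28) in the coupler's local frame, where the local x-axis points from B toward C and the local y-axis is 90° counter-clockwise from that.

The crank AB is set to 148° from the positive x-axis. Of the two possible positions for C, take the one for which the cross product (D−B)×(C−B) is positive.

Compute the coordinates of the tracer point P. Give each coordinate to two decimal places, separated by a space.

A=(0,0), D=(12.00,0)
B = A + 4.00·(cos148°, sin148°) = (-3.3922, 2.1197)
|BD| = 15.5375
circle(B,10.00) ∩ circle(D,8.00): a=8.9272, h=4.5061
  candidates: C₊=(6.0663,5.3657) cross=70.013; C₋=(4.8368,-3.5622) cross=-70.013
  mode + wants cross > 0 → take C=(6.0663,5.3657) (cross=70.013)
ex = (C−B)/|BC| = (0.9458,0.3246); ey = (-0.3246,0.9458)
P = B + -3.20·ex + 1.28·ey = (-6.8344,2.2916)

-6.83 2.29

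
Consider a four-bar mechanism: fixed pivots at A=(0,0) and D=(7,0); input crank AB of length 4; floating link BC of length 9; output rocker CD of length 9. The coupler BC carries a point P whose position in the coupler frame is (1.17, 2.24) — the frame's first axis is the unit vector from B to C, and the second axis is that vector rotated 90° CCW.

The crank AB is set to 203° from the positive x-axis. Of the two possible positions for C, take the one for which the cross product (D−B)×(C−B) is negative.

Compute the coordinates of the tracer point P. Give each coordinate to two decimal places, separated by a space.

-1.27 -0.80

A=(0,0), D=(7.00,0)
B = A + 4.00·(cos203°, sin203°) = (-3.6820, -1.5629)
|BD| = 10.7958
circle(B,9.00) ∩ circle(D,9.00): a=5.3979, h=7.2016
  candidates: C₊=(0.6164,6.3443) cross=77.747; C₋=(2.7016,-7.9072) cross=-77.747
  mode - wants cross < 0 → take C=(2.7016,-7.9072) (cross=-77.747)
ex = (C−B)/|BC| = (0.7093,-0.7049); ey = (0.7049,0.7093)
P = B + 1.17·ex + 2.24·ey = (-1.2731,-0.7989)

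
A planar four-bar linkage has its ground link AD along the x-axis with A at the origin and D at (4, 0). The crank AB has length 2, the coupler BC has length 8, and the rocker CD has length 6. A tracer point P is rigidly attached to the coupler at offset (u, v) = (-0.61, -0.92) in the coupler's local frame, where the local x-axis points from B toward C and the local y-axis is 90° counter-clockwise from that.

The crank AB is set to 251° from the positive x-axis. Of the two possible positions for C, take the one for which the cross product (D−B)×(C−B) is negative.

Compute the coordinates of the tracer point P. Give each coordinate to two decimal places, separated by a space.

-1.61 -2.44

A=(0,0), D=(4.00,0)
B = A + 2.00·(cos251°, sin251°) = (-0.6511, -1.8910)
|BD| = 5.0209
circle(B,8.00) ∩ circle(D,6.00): a=5.2988, h=5.9936
  candidates: C₊=(2.0001,5.6569) cross=30.093; C₋=(6.5149,-5.4475) cross=-30.093
  mode - wants cross < 0 → take C=(6.5149,-5.4475) (cross=-30.093)
ex = (C−B)/|BC| = (0.8957,-0.4446); ey = (0.4446,0.8957)
P = B + -0.61·ex + -0.92·ey = (-1.6065,-2.4439)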